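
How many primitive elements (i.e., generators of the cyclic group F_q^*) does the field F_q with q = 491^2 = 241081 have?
There are φ(241080) = 53760 primitive elements

F_q^* is cyclic of order q - 1 = 241080. A cyclic group of order m has exactly φ(m) generators. Here m = 241080 = 2^3 · 3 · 5 · 7^2 · 41, so the number of primitive elements is φ(241080) = 53760.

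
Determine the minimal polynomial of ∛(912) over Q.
m_α(x) = x^3 - 912

α satisfies α^3 = 912, so x^3 - 912 annihilates α. By the rational root test, a rational root p/q (in lowest terms) of x^3 - 912 would satisfy p^3 = 912 q^3, forcing q = 1 and p^3 = 912; but 912 is not a perfect cube, contradiction. A monic cubic over Q with no rational root is irreducible (any nontrivial factorization would include a linear factor). Hence x^3 - 912 is the minimal polynomial of α, and in particular [Q(α):Q] = 3.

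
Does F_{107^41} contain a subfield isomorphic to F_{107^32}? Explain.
No: F_{107^32} is not a subfield of F_{107^41}

F_{p^m} embeds in F_{p^n} iff m | n. Here 32 ∤ 41 (since 41 = 1·32 + 9 with remainder 9 ≠ 0), so F_{107^32} is not a subfield of F_{107^41}. Equivalently: if it were, the tower law would give 32 = [F_{107^32}:F_107] dividing [F_{107^41}:F_107] = 41, contradiction.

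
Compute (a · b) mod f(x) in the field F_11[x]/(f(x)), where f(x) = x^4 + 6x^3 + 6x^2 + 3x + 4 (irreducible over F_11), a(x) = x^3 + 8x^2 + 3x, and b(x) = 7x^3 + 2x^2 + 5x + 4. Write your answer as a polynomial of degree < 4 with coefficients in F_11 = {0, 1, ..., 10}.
a · b ≡ 3x^3 + 8x^2 + 5x + 10 (mod f(x))

Multiply in F_11[x]: a(x)·b(x) = (x^3 + 8x^2 + 3x)·(7x^3 + 2x^2 + 5x + 4) = 7x^6 + 3x^5 + 9x^4 + 6x^3 + 3x^2 + x. This has degree ≥ 4, so divide by f(x) over F_11: 7x^6 + 3x^5 + 9x^4 + 6x^3 + 3x^2 + x = (7x^2 + 5x + 3)·(x^4 + 6x^3 + 6x^2 + 3x + 4) + (3x^3 + 8x^2 + 5x + 10). Hence a·b ≡ 3x^3 + 8x^2 + 5x + 10 (mod f). (F_11[x]/(f) is a field with 11^4 = 14641 elements since f is irreducible of degree 4.)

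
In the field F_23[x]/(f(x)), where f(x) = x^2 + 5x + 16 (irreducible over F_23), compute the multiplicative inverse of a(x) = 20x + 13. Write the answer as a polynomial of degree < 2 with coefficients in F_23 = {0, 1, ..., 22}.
a(x)^(-1) ≡ 13x + 14 (mod f(x))

Since f is irreducible over F_23, F_23[x]/(f) is a field and a(x) ≠ 0 has an inverse. Apply the extended Euclidean algorithm to f(x) and a(x) in F_23[x]: f(x) = (15x + 2)·a(x) + (13). The last nonzero remainder is the constant 13 = gcd(f, a) in F_23. Back-substituting through the division chain expresses 13 = s(x)·a(x) + t(x)·f(x) with s(x) ≡ 8x + 21 (mod f), so (8x + 21)·a(x) ≡ 13 (mod f). Multiplying by 13^(-1) ≡ 16 in F_23 gives a(x)^(-1) ≡ 16·(8x + 21) ≡ 13x + 14 (mod f). Check: (20x + 13)·(13x + 14) = 7x^2 + 12x + 21 ≡ 1 (mod x^2 + 5x + 16).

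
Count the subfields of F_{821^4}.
F_{821^4} has 3 subfields

The subfields of F_{p^n} are exactly the fields F_{p^d} for d | n (each is the fixed field of the unique index-d subgroup of Gal(F_{p^n}/F_p) ≅ Z/nZ). The divisors of n = 4 are {1, 2, 4}, giving 3 subfields: F_{821^1}, F_{821^2}, F_{821^4}.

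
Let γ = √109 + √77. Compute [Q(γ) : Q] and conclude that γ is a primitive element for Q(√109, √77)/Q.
[Q(γ) : Q] = 4 (equivalently, Q(γ) = Q(√109, √77))

Obviously Q(γ) ⊆ Q(√109, √77), and [Q(√109, √77):Q] = 4 (since 109, 77 are distinct squarefree integers > 1 with 8393 not a perfect square). To show equality we compute the minimal polynomial of γ. From γ = √109 + √77: γ^2 = 109 + 2√(8393) + 77 = 186 + 2√(8393), so γ^2 - 186 = 2√(8393); squaring, (γ^2 - 186)^2 = 4·8393, i.e. γ^4 - 372γ^2 + 34596 - 33572 = 0, i.e. γ^4 - 372γ^2 + 1024 = 0. So γ is a root of x^4 - 372x^2 + 1024. This polynomial is irreducible over Q: it has no rational root (each ±√109 ± √77 is irrational), and any factorization into two quadratics over Q would force √(8393) ∈ Q (pairing opposite roots) or √109, √77 ∈ Q (other pairings), all impossible. Hence [Q(γ):Q] = 4 = [Q(√109, √77):Q], so Q(γ) = Q(√109, √77).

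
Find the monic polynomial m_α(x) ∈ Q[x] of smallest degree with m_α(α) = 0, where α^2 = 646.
m_α(x) = x^2 - 646

α satisfies α^2 - 646 = 0, so x^2 - 646 annihilates α. Since d = 646 is squarefree and ≠ 1, it is not a perfect square in Q, so x^2 - 646 has no rational root and is therefore irreducible over Q (a degree-2 polynomial over a field is irreducible iff it has no root). Hence m_α(x) = x^2 - 646.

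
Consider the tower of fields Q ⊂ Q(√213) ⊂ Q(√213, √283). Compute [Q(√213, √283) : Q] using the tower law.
[Q(√213, √283) : Q] = 4

[Q(√213):Q] = 2 (min poly x^2 - 213, irreducible since 213 is squarefree > 1). For the top step, suppose √283 ∈ Q(√213), say √283 = c + d√213 with c, d ∈ Q. Squaring: 283 = c^2 + 213d^2 + 2cd√213. Since √213 ∉ Q this forces 2cd = 0. If d = 0 then √283 = c ∈ Q, contradicting 283 squarefree > 1. If c = 0 then 283 = 213d^2, so 213·283 = (213d)^2 is a perfect square in Q — but 213·283 = 60279 is not a perfect square (since 213 and 283 are distinct squarefree integers). Contradiction. Hence √283 ∉ Q(√213), so x^2 - 283 stays irreducible over Q(√213) and [Q(√213, √283) : Q(√213)] = 2. By the tower law, [Q(√213, √283) : Q] = 2 · 2 = 4.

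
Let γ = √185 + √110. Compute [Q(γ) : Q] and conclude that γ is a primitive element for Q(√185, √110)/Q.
[Q(γ) : Q] = 4 (equivalently, Q(γ) = Q(√185, √110))

Obviously Q(γ) ⊆ Q(√185, √110), and [Q(√185, √110):Q] = 4 (since 185, 110 are distinct squarefree integers > 1 with 20350 not a perfect square). To show equality we compute the minimal polynomial of γ. From γ = √185 + √110: γ^2 = 185 + 2√(20350) + 110 = 295 + 2√(20350), so γ^2 - 295 = 2√(20350); squaring, (γ^2 - 295)^2 = 4·20350, i.e. γ^4 - 590γ^2 + 87025 - 81400 = 0, i.e. γ^4 - 590γ^2 + 5625 = 0. So γ is a root of x^4 - 590x^2 + 5625. This polynomial is irreducible over Q: it has no rational root (each ±√185 ± √110 is irrational), and any factorization into two quadratics over Q would force √(20350) ∈ Q (pairing opposite roots) or √185, √110 ∈ Q (other pairings), all impossible. Hence [Q(γ):Q] = 4 = [Q(√185, √110):Q], so Q(γ) = Q(√185, √110).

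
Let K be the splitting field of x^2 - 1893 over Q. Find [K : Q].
[K : Q] = 2

f(x) = x^2 - 1893 factors as (x - √1893)(x + √1893). The splitting field is K = Q(√1893). Since 1893 is squarefree and > 1, it is not a perfect square, so x^2 - 1893 is irreducible over Q and [Q(√1893) : Q] = 2. Hence [K : Q] = 2.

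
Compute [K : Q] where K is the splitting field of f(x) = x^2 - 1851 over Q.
[K : Q] = 2

f(x) = x^2 - 1851 factors as (x - √1851)(x + √1851). The splitting field is K = Q(√1851). Since 1851 is squarefree and > 1, it is not a perfect square, so x^2 - 1851 is irreducible over Q and [Q(√1851) : Q] = 2. Hence [K : Q] = 2.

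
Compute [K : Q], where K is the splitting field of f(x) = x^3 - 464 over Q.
[K : Q] = 6

The roots of x^3 - 464 are ∛464, ω∛464, ω^2∛464 where ω = e^(2πi/3) is a primitive cube root of unity, so K = Q(∛464, ω). Now [Q(∛464):Q] = 3 (since 464 is not a perfect cube, x^3 - 464 is irreducible) and [Q(ω):Q] = 2. Both 2 and 3 divide [K:Q], and [K:Q] ≤ 3·2 = 6, so [K:Q] = 6. (Equivalently: Q(∛464) ⊂ R but ω ∉ R, so [K : Q(∛464)] = 2.)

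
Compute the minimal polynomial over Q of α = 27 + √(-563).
m_α(x) = x^2 - 54x + 1292

From α - 27 = √(-563), squaring gives (α - 27)^2 = -563, i.e. α^2 - 54α + 729 = -563, so α^2 - 54α + 1292 = 0. The discriminant of x^2 - 54x + 1292 is (-54)^2 - 4·(1292) = 2916 - 5168 = -2252, and 4·(-563) is not a perfect square in Q since -563 is squarefree and ≠ 1. Hence x^2 - 54x + 1292 is irreducible over Q and is the minimal polynomial of α.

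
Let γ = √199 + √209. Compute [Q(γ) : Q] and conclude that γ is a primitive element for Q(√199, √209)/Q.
[Q(γ) : Q] = 4 (equivalently, Q(γ) = Q(√199, √209))

Obviously Q(γ) ⊆ Q(√199, √209), and [Q(√199, √209):Q] = 4 (since 199, 209 are distinct squarefree integers > 1 with 41591 not a perfect square). To show equality we compute the minimal polynomial of γ. From γ = √199 + √209: γ^2 = 199 + 2√(41591) + 209 = 408 + 2√(41591), so γ^2 - 408 = 2√(41591); squaring, (γ^2 - 408)^2 = 4·41591, i.e. γ^4 - 816γ^2 + 166464 - 166364 = 0, i.e. γ^4 - 816γ^2 + 100 = 0. So γ is a root of x^4 - 816x^2 + 100. This polynomial is irreducible over Q: it has no rational root (each ±√199 ± √209 is irrational), and any factorization into two quadratics over Q would force √(41591) ∈ Q (pairing opposite roots) or √199, √209 ∈ Q (other pairings), all impossible. Hence [Q(γ):Q] = 4 = [Q(√199, √209):Q], so Q(γ) = Q(√199, √209).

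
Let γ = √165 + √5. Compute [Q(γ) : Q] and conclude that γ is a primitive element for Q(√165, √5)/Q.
[Q(γ) : Q] = 4 (equivalently, Q(γ) = Q(√165, √5))

Obviously Q(γ) ⊆ Q(√165, √5), and [Q(√165, √5):Q] = 4 (since 165, 5 are distinct squarefree integers > 1 with 825 not a perfect square). To show equality we compute the minimal polynomial of γ. From γ = √165 + √5: γ^2 = 165 + 2√(825) + 5 = 170 + 2√(825), so γ^2 - 170 = 2√(825); squaring, (γ^2 - 170)^2 = 4·825, i.e. γ^4 - 340γ^2 + 28900 - 3300 = 0, i.e. γ^4 - 340γ^2 + 25600 = 0. So γ is a root of x^4 - 340x^2 + 25600. This polynomial is irreducible over Q: it has no rational root (each ±√165 ± √5 is irrational), and any factorization into two quadratics over Q would force √(825) ∈ Q (pairing opposite roots) or √165, √5 ∈ Q (other pairings), all impossible. Hence [Q(γ):Q] = 4 = [Q(√165, √5):Q], so Q(γ) = Q(√165, √5).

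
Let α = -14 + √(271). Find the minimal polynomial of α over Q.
m_α(x) = x^2 + 28x - 75

From α + 14 = √(271), squaring gives (α + 14)^2 = 271, i.e. α^2 + 28α + 196 = 271, so α^2 + 28α - 75 = 0. The discriminant of x^2 + 28x - 75 is (28)^2 - 4·(-75) = 784 + 300 = 1084, and 4·(271) is not a perfect square in Q since 271 is squarefree and ≠ 1. Hence x^2 + 28x - 75 is irreducible over Q and is the minimal polynomial of α.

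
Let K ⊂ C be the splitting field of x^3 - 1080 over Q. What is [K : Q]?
[K : Q] = 6

The roots of x^3 - 1080 are ∛1080, ω∛1080, ω^2∛1080 where ω = e^(2πi/3) is a primitive cube root of unity, so K = Q(∛1080, ω). Now [Q(∛1080):Q] = 3 (since 1080 is not a perfect cube, x^3 - 1080 is irreducible) and [Q(ω):Q] = 2. Both 2 and 3 divide [K:Q], and [K:Q] ≤ 3·2 = 6, so [K:Q] = 6. (Equivalently: Q(∛1080) ⊂ R but ω ∉ R, so [K : Q(∛1080)] = 2.)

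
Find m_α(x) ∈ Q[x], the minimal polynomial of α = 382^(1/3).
m_α(x) = x^3 - 382

α satisfies α^3 = 382, so x^3 - 382 annihilates α. By the rational root test, a rational root p/q (in lowest terms) of x^3 - 382 would satisfy p^3 = 382 q^3, forcing q = 1 and p^3 = 382; but 382 is not a perfect cube, contradiction. A monic cubic over Q with no rational root is irreducible (any nontrivial factorization would include a linear factor). Hence x^3 - 382 is the minimal polynomial of α, and in particular [Q(α):Q] = 3.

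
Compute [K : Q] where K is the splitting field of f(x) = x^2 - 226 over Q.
[K : Q] = 2

f(x) = x^2 - 226 factors as (x - √226)(x + √226). The splitting field is K = Q(√226). Since 226 is squarefree and > 1, it is not a perfect square, so x^2 - 226 is irreducible over Q and [Q(√226) : Q] = 2. Hence [K : Q] = 2.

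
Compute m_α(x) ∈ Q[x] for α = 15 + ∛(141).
m_α(x) = x^3 - 45x^2 + 675x - 3516

Set β = α - 15 = ∛(141), so β^3 = 141. Then (α - 15)^3 - 141 = 0, i.e. α is a root of g(x) = (x - 15)^3 - 141 = x^3 - 45x^2 + 675x - 3516. Since g(x) = h(x - 15) where h(x) = x^3 - 141, and h is irreducible over Q (because 141 is not a perfect cube, so h has no rational root, and a monic cubic with no rational root is irreducible), g is also irreducible (irreducibility is preserved under the substitution x → x - 15). Hence m_α(x) = x^3 - 45x^2 + 675x - 3516.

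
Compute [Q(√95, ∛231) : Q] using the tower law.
[Q(√95, ∛231) : Q] = 6

Let L = Q(√95, ∛231). Since Q(√95) ⊂ L and [Q(√95):Q] = 2, the tower law gives 2 | [L:Q]. Likewise Q(∛231) ⊂ L with [Q(∛231):Q] = 3 (because 231 is not a perfect cube), so 3 | [L:Q]. As gcd(2,3) = 1, [L:Q] is divisible by 6. Conversely L is generated over Q by √95 and ∛231, so [L:Q] ≤ 2·3 = 6. Therefore [Q(√95, ∛231) : Q] = 6.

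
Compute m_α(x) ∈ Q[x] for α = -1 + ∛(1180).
m_α(x) = x^3 + 3x^2 + 3x - 1179

Set β = α + 1 = ∛(1180), so β^3 = 1180. Then (α + 1)^3 - 1180 = 0, i.e. α is a root of g(x) = (x + 1)^3 - 1180 = x^3 + 3x^2 + 3x - 1179. Since g(x) = h(x + 1) where h(x) = x^3 - 1180, and h is irreducible over Q (because 1180 is not a perfect cube, so h has no rational root, and a monic cubic with no rational root is irreducible), g is also irreducible (irreducibility is preserved under the substitution x → x + 1). Hence m_α(x) = x^3 + 3x^2 + 3x - 1179.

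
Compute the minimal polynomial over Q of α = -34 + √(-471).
m_α(x) = x^2 + 68x + 1627

From α + 34 = √(-471), squaring gives (α + 34)^2 = -471, i.e. α^2 + 68α + 1156 = -471, so α^2 + 68α + 1627 = 0. The discriminant of x^2 + 68x + 1627 is (68)^2 - 4·(1627) = 4624 - 6508 = -1884, and 4·(-471) is not a perfect square in Q since -471 is squarefree and ≠ 1. Hence x^2 + 68x + 1627 is irreducible over Q and is the minimal polynomial of α.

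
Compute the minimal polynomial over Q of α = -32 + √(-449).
m_α(x) = x^2 + 64x + 1473

From α + 32 = √(-449), squaring gives (α + 32)^2 = -449, i.e. α^2 + 64α + 1024 = -449, so α^2 + 64α + 1473 = 0. The discriminant of x^2 + 64x + 1473 is (64)^2 - 4·(1473) = 4096 - 5892 = -1796, and 4·(-449) is not a perfect square in Q since -449 is squarefree and ≠ 1. Hence x^2 + 64x + 1473 is irreducible over Q and is the minimal polynomial of α.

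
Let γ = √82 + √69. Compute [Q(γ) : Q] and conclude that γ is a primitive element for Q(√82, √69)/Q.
[Q(γ) : Q] = 4 (equivalently, Q(γ) = Q(√82, √69))

Obviously Q(γ) ⊆ Q(√82, √69), and [Q(√82, √69):Q] = 4 (since 82, 69 are distinct squarefree integers > 1 with 5658 not a perfect square). To show equality we compute the minimal polynomial of γ. From γ = √82 + √69: γ^2 = 82 + 2√(5658) + 69 = 151 + 2√(5658), so γ^2 - 151 = 2√(5658); squaring, (γ^2 - 151)^2 = 4·5658, i.e. γ^4 - 302γ^2 + 22801 - 22632 = 0, i.e. γ^4 - 302γ^2 + 169 = 0. So γ is a root of x^4 - 302x^2 + 169. This polynomial is irreducible over Q: it has no rational root (each ±√82 ± √69 is irrational), and any factorization into two quadratics over Q would force √(5658) ∈ Q (pairing opposite roots) or √82, √69 ∈ Q (other pairings), all impossible. Hence [Q(γ):Q] = 4 = [Q(√82, √69):Q], so Q(γ) = Q(√82, √69).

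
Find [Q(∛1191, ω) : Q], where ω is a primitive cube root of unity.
[Q(∛1191, ω) : Q] = 6

[Q(∛1191):Q] = 3 (min poly x^3 - 1191, irreducible since 1191 is not a perfect cube). [Q(ω):Q] = 2 (min poly x^2 + x + 1). Since Q(∛1191) ⊂ R and ω ∉ R, we have ω ∉ Q(∛1191), so x^2 + x + 1 remains irreducible over Q(∛1191) and [Q(∛1191, ω) : Q(∛1191)] = 2. By the tower law, [Q(∛1191, ω) : Q] = 3 · 2 = 6. (In fact Q(∛1191, ω) is the splitting field of x^3 - 1191 over Q.)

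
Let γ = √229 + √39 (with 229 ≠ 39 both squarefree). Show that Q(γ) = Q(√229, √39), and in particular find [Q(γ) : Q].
[Q(γ) : Q] = 4 (equivalently, Q(γ) = Q(√229, √39))

Obviously Q(γ) ⊆ Q(√229, √39), and [Q(√229, √39):Q] = 4 (since 229, 39 are distinct squarefree integers > 1 with 8931 not a perfect square). To show equality we compute the minimal polynomial of γ. From γ = √229 + √39: γ^2 = 229 + 2√(8931) + 39 = 268 + 2√(8931), so γ^2 - 268 = 2√(8931); squaring, (γ^2 - 268)^2 = 4·8931, i.e. γ^4 - 536γ^2 + 71824 - 35724 = 0, i.e. γ^4 - 536γ^2 + 36100 = 0. So γ is a root of x^4 - 536x^2 + 36100. This polynomial is irreducible over Q: it has no rational root (each ±√229 ± √39 is irrational), and any factorization into two quadratics over Q would force √(8931) ∈ Q (pairing opposite roots) or √229, √39 ∈ Q (other pairings), all impossible. Hence [Q(γ):Q] = 4 = [Q(√229, √39):Q], so Q(γ) = Q(√229, √39).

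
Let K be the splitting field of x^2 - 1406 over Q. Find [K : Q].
[K : Q] = 2

f(x) = x^2 - 1406 factors as (x - √1406)(x + √1406). The splitting field is K = Q(√1406). Since 1406 is squarefree and > 1, it is not a perfect square, so x^2 - 1406 is irreducible over Q and [Q(√1406) : Q] = 2. Hence [K : Q] = 2.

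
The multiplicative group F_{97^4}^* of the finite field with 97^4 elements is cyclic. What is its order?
|F_{97^4}^*| = 88529280

F_{97^4} has 97^4 = 88529281 elements; its multiplicative group consists of all nonzero elements, so |F_{97^4}^*| = 88529281 - 1 = 88529280. (It is cyclic since any finite subgroup of the multiplicative group of a field is cyclic.)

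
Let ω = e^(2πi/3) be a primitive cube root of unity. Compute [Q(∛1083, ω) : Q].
[Q(∛1083, ω) : Q] = 6

[Q(∛1083):Q] = 3 (min poly x^3 - 1083, irreducible since 1083 is not a perfect cube). [Q(ω):Q] = 2 (min poly x^2 + x + 1). Since Q(∛1083) ⊂ R and ω ∉ R, we have ω ∉ Q(∛1083), so x^2 + x + 1 remains irreducible over Q(∛1083) and [Q(∛1083, ω) : Q(∛1083)] = 2. By the tower law, [Q(∛1083, ω) : Q] = 3 · 2 = 6. (In fact Q(∛1083, ω) is the splitting field of x^3 - 1083 over Q.)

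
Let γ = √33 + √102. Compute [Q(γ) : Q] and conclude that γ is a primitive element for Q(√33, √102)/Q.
[Q(γ) : Q] = 4 (equivalently, Q(γ) = Q(√33, √102))

Obviously Q(γ) ⊆ Q(√33, √102), and [Q(√33, √102):Q] = 4 (since 33, 102 are distinct squarefree integers > 1 with 3366 not a perfect square). To show equality we compute the minimal polynomial of γ. From γ = √33 + √102: γ^2 = 33 + 2√(3366) + 102 = 135 + 2√(3366), so γ^2 - 135 = 2√(3366); squaring, (γ^2 - 135)^2 = 4·3366, i.e. γ^4 - 270γ^2 + 18225 - 13464 = 0, i.e. γ^4 - 270γ^2 + 4761 = 0. So γ is a root of x^4 - 270x^2 + 4761. This polynomial is irreducible over Q: it has no rational root (each ±√33 ± √102 is irrational), and any factorization into two quadratics over Q would force √(3366) ∈ Q (pairing opposite roots) or √33, √102 ∈ Q (other pairings), all impossible. Hence [Q(γ):Q] = 4 = [Q(√33, √102):Q], so Q(γ) = Q(√33, √102).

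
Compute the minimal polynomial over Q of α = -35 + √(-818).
m_α(x) = x^2 + 70x + 2043

From α + 35 = √(-818), squaring gives (α + 35)^2 = -818, i.e. α^2 + 70α + 1225 = -818, so α^2 + 70α + 2043 = 0. The discriminant of x^2 + 70x + 2043 is (70)^2 - 4·(2043) = 4900 - 8172 = -3272, and 4·(-818) is not a perfect square in Q since -818 is squarefree and ≠ 1. Hence x^2 + 70x + 2043 is irreducible over Q and is the minimal polynomial of α.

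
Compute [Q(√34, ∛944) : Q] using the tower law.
[Q(√34, ∛944) : Q] = 6

Let L = Q(√34, ∛944). Since Q(√34) ⊂ L and [Q(√34):Q] = 2, the tower law gives 2 | [L:Q]. Likewise Q(∛944) ⊂ L with [Q(∛944):Q] = 3 (because 944 is not a perfect cube), so 3 | [L:Q]. As gcd(2,3) = 1, [L:Q] is divisible by 6. Conversely L is generated over Q by √34 and ∛944, so [L:Q] ≤ 2·3 = 6. Therefore [Q(√34, ∛944) : Q] = 6.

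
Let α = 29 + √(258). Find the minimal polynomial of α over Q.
m_α(x) = x^2 - 58x + 583

From α - 29 = √(258), squaring gives (α - 29)^2 = 258, i.e. α^2 - 58α + 841 = 258, so α^2 - 58α + 583 = 0. The discriminant of x^2 - 58x + 583 is (-58)^2 - 4·(583) = 3364 - 2332 = 1032, and 4·(258) is not a perfect square in Q since 258 is squarefree and ≠ 1. Hence x^2 - 58x + 583 is irreducible over Q and is the minimal polynomial of α.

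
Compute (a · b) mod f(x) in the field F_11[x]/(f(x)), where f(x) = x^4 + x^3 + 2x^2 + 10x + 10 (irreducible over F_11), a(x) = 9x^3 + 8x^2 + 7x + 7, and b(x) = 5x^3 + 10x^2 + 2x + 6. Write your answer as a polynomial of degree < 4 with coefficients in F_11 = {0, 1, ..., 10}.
a · b ≡ 4x^3 + 5x^2 (mod f(x))

Multiply in F_11[x]: a(x)·b(x) = (9x^3 + 8x^2 + 7x + 7)·(5x^3 + 10x^2 + 2x + 6) = x^6 + 9x^5 + x^4 + 10x^3 + x + 9. This has degree ≥ 4, so divide by f(x) over F_11: x^6 + 9x^5 + x^4 + 10x^3 + x + 9 = (x^2 + 8x + 2)·(x^4 + x^3 + 2x^2 + 10x + 10) + (4x^3 + 5x^2). Hence a·b ≡ 4x^3 + 5x^2 (mod f). (F_11[x]/(f) is a field with 11^4 = 14641 elements since f is irreducible of degree 4.)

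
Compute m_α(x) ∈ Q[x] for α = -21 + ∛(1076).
m_α(x) = x^3 + 63x^2 + 1323x + 8185

Set β = α + 21 = ∛(1076), so β^3 = 1076. Then (α + 21)^3 - 1076 = 0, i.e. α is a root of g(x) = (x + 21)^3 - 1076 = x^3 + 63x^2 + 1323x + 8185. Since g(x) = h(x + 21) where h(x) = x^3 - 1076, and h is irreducible over Q (because 1076 is not a perfect cube, so h has no rational root, and a monic cubic with no rational root is irreducible), g is also irreducible (irreducibility is preserved under the substitution x → x + 21). Hence m_α(x) = x^3 + 63x^2 + 1323x + 8185.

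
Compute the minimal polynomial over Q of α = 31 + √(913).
m_α(x) = x^2 - 62x + 48

From α - 31 = √(913), squaring gives (α - 31)^2 = 913, i.e. α^2 - 62α + 961 = 913, so α^2 - 62α + 48 = 0. The discriminant of x^2 - 62x + 48 is (-62)^2 - 4·(48) = 3844 - 192 = 3652, and 4·(913) is not a perfect square in Q since 913 is squarefree and ≠ 1. Hence x^2 - 62x + 48 is irreducible over Q and is the minimal polynomial of α.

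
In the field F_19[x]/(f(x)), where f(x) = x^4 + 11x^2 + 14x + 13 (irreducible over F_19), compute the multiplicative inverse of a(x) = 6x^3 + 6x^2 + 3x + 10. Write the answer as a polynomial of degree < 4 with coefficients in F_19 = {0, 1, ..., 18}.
a(x)^(-1) ≡ 17x^3 + 18x^2 + 7x + 15 (mod f(x))

Since f is irreducible over F_19, F_19[x]/(f) is a field and a(x) ≠ 0 has an inverse. Apply the extended Euclidean algorithm to f(x) and a(x) in F_19[x]: f(x) = (16x + 3)·a(x) + (2x^2 + 16x + 2);  a(x) = (3x + 17)·(2x^2 + 16x + 2) + (10x + 14);  (2x^2 + 16x + 2) = (4x + 15)·(10x + 14) + (1). The last nonzero remainder is the constant 1 = gcd(f, a) in F_19. Back-substituting through the division chain expresses 1 = s(x)·a(x) + t(x)·f(x) with s(x) ≡ 17x^3 + 18x^2 + 7x + 15 (mod f), so a(x)^(-1) ≡ s(x) = 17x^3 + 18x^2 + 7x + 15 (mod f). Check: (6x^3 + 6x^2 + 3x + 10)·(17x^3 + 18x^2 + 7x + 15) = 7x^6 + x^5 + 11x^4 + 14x^3 + 6x^2 + x + 17 ≡ 1 (mod x^4 + 11x^2 + 14x + 13).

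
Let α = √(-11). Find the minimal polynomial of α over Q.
m_α(x) = x^2 + 11

α satisfies α^2 + 11 = 0, so x^2 + 11 annihilates α. Since d = -11 is squarefree and ≠ 1, it is not a perfect square in Q, so x^2 + 11 has no rational root and is therefore irreducible over Q (a degree-2 polynomial over a field is irreducible iff it has no root). Hence m_α(x) = x^2 + 11.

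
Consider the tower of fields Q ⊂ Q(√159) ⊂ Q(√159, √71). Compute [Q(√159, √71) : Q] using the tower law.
[Q(√159, √71) : Q] = 4

[Q(√159):Q] = 2 (min poly x^2 - 159, irreducible since 159 is squarefree > 1). For the top step, suppose √71 ∈ Q(√159), say √71 = c + d√159 with c, d ∈ Q. Squaring: 71 = c^2 + 159d^2 + 2cd√159. Since √159 ∉ Q this forces 2cd = 0. If d = 0 then √71 = c ∈ Q, contradicting 71 squarefree > 1. If c = 0 then 71 = 159d^2, so 159·71 = (159d)^2 is a perfect square in Q — but 159·71 = 11289 is not a perfect square (since 159 and 71 are distinct squarefree integers). Contradiction. Hence √71 ∉ Q(√159), so x^2 - 71 stays irreducible over Q(√159) and [Q(√159, √71) : Q(√159)] = 2. By the tower law, [Q(√159, √71) : Q] = 2 · 2 = 4.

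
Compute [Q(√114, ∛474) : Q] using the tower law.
[Q(√114, ∛474) : Q] = 6

Let L = Q(√114, ∛474). Since Q(√114) ⊂ L and [Q(√114):Q] = 2, the tower law gives 2 | [L:Q]. Likewise Q(∛474) ⊂ L with [Q(∛474):Q] = 3 (because 474 is not a perfect cube), so 3 | [L:Q]. As gcd(2,3) = 1, [L:Q] is divisible by 6. Conversely L is generated over Q by √114 and ∛474, so [L:Q] ≤ 2·3 = 6. Therefore [Q(√114, ∛474) : Q] = 6.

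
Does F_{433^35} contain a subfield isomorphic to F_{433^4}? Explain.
No: F_{433^4} is not a subfield of F_{433^35}

F_{p^m} embeds in F_{p^n} iff m | n. Here 4 ∤ 35 (since 35 = 8·4 + 3 with remainder 3 ≠ 0), so F_{433^4} is not a subfield of F_{433^35}. Equivalently: if it were, the tower law would give 4 = [F_{433^4}:F_433] dividing [F_{433^35}:F_433] = 35, contradiction.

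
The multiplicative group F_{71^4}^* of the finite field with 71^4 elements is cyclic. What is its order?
|F_{71^4}^*| = 25411680

F_{71^4} has 71^4 = 25411681 elements; its multiplicative group consists of all nonzero elements, so |F_{71^4}^*| = 25411681 - 1 = 25411680. (It is cyclic since any finite subgroup of the multiplicative group of a field is cyclic.)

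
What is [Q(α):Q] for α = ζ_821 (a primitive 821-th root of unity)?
[Q(α):Q] = 820

The minimal polynomial of ζ_821 over Q is the 821-th cyclotomic polynomial Φ_821(x), which is irreducible over Q and has degree φ(821) = 820. Hence [Q(α):Q] = φ(821) = 820.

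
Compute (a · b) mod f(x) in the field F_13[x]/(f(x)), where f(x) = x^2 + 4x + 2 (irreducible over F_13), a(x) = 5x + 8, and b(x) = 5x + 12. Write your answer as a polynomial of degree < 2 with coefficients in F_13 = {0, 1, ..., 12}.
a · b ≡ 7 (mod f(x))

Multiply in F_13[x]: a(x)·b(x) = (5x + 8)·(5x + 12) = 12x^2 + 9x + 5. This has degree ≥ 2, so divide by f(x) over F_13: 12x^2 + 9x + 5 = (12)·(x^2 + 4x + 2) + (7). Hence a·b ≡ 7 (mod f). (F_13[x]/(f) is a field with 13^2 = 169 elements since f is irreducible of degree 2.)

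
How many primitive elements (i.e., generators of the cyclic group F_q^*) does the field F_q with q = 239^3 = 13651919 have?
There are φ(13651918) = 5215104 primitive elements

F_q^* is cyclic of order q - 1 = 13651918. A cyclic group of order m has exactly φ(m) generators. Here m = 13651918 = 2 · 7 · 17 · 19 · 3019, so the number of primitive elements is φ(13651918) = 5215104.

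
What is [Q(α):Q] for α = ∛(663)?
[Q(α):Q] = 3

The minimal polynomial of α is x^3 - 663, irreducible over Q since 663 is not a perfect cube (so x^3 - 663 has no rational root). Hence [Q(α):Q] = deg(m_α) = 3.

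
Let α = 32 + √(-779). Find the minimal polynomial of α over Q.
m_α(x) = x^2 - 64x + 1803

From α - 32 = √(-779), squaring gives (α - 32)^2 = -779, i.e. α^2 - 64α + 1024 = -779, so α^2 - 64α + 1803 = 0. The discriminant of x^2 - 64x + 1803 is (-64)^2 - 4·(1803) = 4096 - 7212 = -3116, and 4·(-779) is not a perfect square in Q since -779 is squarefree and ≠ 1. Hence x^2 - 64x + 1803 is irreducible over Q and is the minimal polynomial of α.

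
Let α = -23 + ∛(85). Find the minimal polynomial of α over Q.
m_α(x) = x^3 + 69x^2 + 1587x + 12082

Set β = α + 23 = ∛(85), so β^3 = 85. Then (α + 23)^3 - 85 = 0, i.e. α is a root of g(x) = (x + 23)^3 - 85 = x^3 + 69x^2 + 1587x + 12082. Since g(x) = h(x + 23) where h(x) = x^3 - 85, and h is irreducible over Q (because 85 is not a perfect cube, so h has no rational root, and a monic cubic with no rational root is irreducible), g is also irreducible (irreducibility is preserved under the substitution x → x + 23). Hence m_α(x) = x^3 + 69x^2 + 1587x + 12082.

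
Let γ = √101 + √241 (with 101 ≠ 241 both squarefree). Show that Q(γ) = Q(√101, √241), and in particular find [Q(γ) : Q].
[Q(γ) : Q] = 4 (equivalently, Q(γ) = Q(√101, √241))

Obviously Q(γ) ⊆ Q(√101, √241), and [Q(√101, √241):Q] = 4 (since 101, 241 are distinct squarefree integers > 1 with 24341 not a perfect square). To show equality we compute the minimal polynomial of γ. From γ = √101 + √241: γ^2 = 101 + 2√(24341) + 241 = 342 + 2√(24341), so γ^2 - 342 = 2√(24341); squaring, (γ^2 - 342)^2 = 4·24341, i.e. γ^4 - 684γ^2 + 116964 - 97364 = 0, i.e. γ^4 - 684γ^2 + 19600 = 0. So γ is a root of x^4 - 684x^2 + 19600. This polynomial is irreducible over Q: it has no rational root (each ±√101 ± √241 is irrational), and any factorization into two quadratics over Q would force √(24341) ∈ Q (pairing opposite roots) or √101, √241 ∈ Q (other pairings), all impossible. Hence [Q(γ):Q] = 4 = [Q(√101, √241):Q], so Q(γ) = Q(√101, √241).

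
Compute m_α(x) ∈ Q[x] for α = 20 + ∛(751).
m_α(x) = x^3 - 60x^2 + 1200x - 8751

Set β = α - 20 = ∛(751), so β^3 = 751. Then (α - 20)^3 - 751 = 0, i.e. α is a root of g(x) = (x - 20)^3 - 751 = x^3 - 60x^2 + 1200x - 8751. Since g(x) = h(x - 20) where h(x) = x^3 - 751, and h is irreducible over Q (because 751 is not a perfect cube, so h has no rational root, and a monic cubic with no rational root is irreducible), g is also irreducible (irreducibility is preserved under the substitution x → x - 20). Hence m_α(x) = x^3 - 60x^2 + 1200x - 8751.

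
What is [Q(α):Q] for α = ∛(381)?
[Q(α):Q] = 3

The minimal polynomial of α is x^3 - 381, irreducible over Q since 381 is not a perfect cube (so x^3 - 381 has no rational root). Hence [Q(α):Q] = deg(m_α) = 3.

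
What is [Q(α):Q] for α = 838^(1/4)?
[Q(α):Q] = 4

α is a root of x^4 - 838. By Eisenstein's criterion at the prime p = 2 (which divides the constant term 838 but p^2 = 4 does not, since 838 is squarefree), x^4 - 838 is irreducible over Q. Hence [Q(α):Q] = 4.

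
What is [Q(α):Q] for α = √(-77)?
[Q(α):Q] = 2

[Q(α):Q] equals the degree of the minimal polynomial of α. Here α^2 = -77 and x^2 + 77 is irreducible (d = -77 is squarefree, ≠ 1, hence not a square), so deg(m_α) = 2. Thus [Q(α):Q] = 2.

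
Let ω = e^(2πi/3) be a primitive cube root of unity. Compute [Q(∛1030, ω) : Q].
[Q(∛1030, ω) : Q] = 6

[Q(∛1030):Q] = 3 (min poly x^3 - 1030, irreducible since 1030 is not a perfect cube). [Q(ω):Q] = 2 (min poly x^2 + x + 1). Since Q(∛1030) ⊂ R and ω ∉ R, we have ω ∉ Q(∛1030), so x^2 + x + 1 remains irreducible over Q(∛1030) and [Q(∛1030, ω) : Q(∛1030)] = 2. By the tower law, [Q(∛1030, ω) : Q] = 3 · 2 = 6. (In fact Q(∛1030, ω) is the splitting field of x^3 - 1030 over Q.)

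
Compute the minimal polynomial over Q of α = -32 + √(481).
m_α(x) = x^2 + 64x + 543

From α + 32 = √(481), squaring gives (α + 32)^2 = 481, i.e. α^2 + 64α + 1024 = 481, so α^2 + 64α + 543 = 0. The discriminant of x^2 + 64x + 543 is (64)^2 - 4·(543) = 4096 - 2172 = 1924, and 4·(481) is not a perfect square in Q since 481 is squarefree and ≠ 1. Hence x^2 + 64x + 543 is irreducible over Q and is the minimal polynomial of α.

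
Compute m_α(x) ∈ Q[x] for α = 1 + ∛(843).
m_α(x) = x^3 - 3x^2 + 3x - 844

Set β = α - 1 = ∛(843), so β^3 = 843. Then (α - 1)^3 - 843 = 0, i.e. α is a root of g(x) = (x - 1)^3 - 843 = x^3 - 3x^2 + 3x - 844. Since g(x) = h(x - 1) where h(x) = x^3 - 843, and h is irreducible over Q (because 843 is not a perfect cube, so h has no rational root, and a monic cubic with no rational root is irreducible), g is also irreducible (irreducibility is preserved under the substitution x → x - 1). Hence m_α(x) = x^3 - 3x^2 + 3x - 844.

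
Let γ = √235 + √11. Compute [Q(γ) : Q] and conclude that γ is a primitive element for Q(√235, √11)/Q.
[Q(γ) : Q] = 4 (equivalently, Q(γ) = Q(√235, √11))

Obviously Q(γ) ⊆ Q(√235, √11), and [Q(√235, √11):Q] = 4 (since 235, 11 are distinct squarefree integers > 1 with 2585 not a perfect square). To show equality we compute the minimal polynomial of γ. From γ = √235 + √11: γ^2 = 235 + 2√(2585) + 11 = 246 + 2√(2585), so γ^2 - 246 = 2√(2585); squaring, (γ^2 - 246)^2 = 4·2585, i.e. γ^4 - 492γ^2 + 60516 - 10340 = 0, i.e. γ^4 - 492γ^2 + 50176 = 0. So γ is a root of x^4 - 492x^2 + 50176. This polynomial is irreducible over Q: it has no rational root (each ±√235 ± √11 is irrational), and any factorization into two quadratics over Q would force √(2585) ∈ Q (pairing opposite roots) or √235, √11 ∈ Q (other pairings), all impossible. Hence [Q(γ):Q] = 4 = [Q(√235, √11):Q], so Q(γ) = Q(√235, √11).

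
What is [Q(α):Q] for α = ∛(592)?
[Q(α):Q] = 3

The minimal polynomial of α is x^3 - 592, irreducible over Q since 592 is not a perfect cube (so x^3 - 592 has no rational root). Hence [Q(α):Q] = deg(m_α) = 3.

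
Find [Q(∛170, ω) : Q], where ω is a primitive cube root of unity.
[Q(∛170, ω) : Q] = 6

[Q(∛170):Q] = 3 (min poly x^3 - 170, irreducible since 170 is not a perfect cube). [Q(ω):Q] = 2 (min poly x^2 + x + 1). Since Q(∛170) ⊂ R and ω ∉ R, we have ω ∉ Q(∛170), so x^2 + x + 1 remains irreducible over Q(∛170) and [Q(∛170, ω) : Q(∛170)] = 2. By the tower law, [Q(∛170, ω) : Q] = 3 · 2 = 6. (In fact Q(∛170, ω) is the splitting field of x^3 - 170 over Q.)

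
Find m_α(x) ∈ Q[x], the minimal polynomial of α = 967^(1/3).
m_α(x) = x^3 - 967

α satisfies α^3 = 967, so x^3 - 967 annihilates α. By the rational root test, a rational root p/q (in lowest terms) of x^3 - 967 would satisfy p^3 = 967 q^3, forcing q = 1 and p^3 = 967; but 967 is not a perfect cube, contradiction. A monic cubic over Q with no rational root is irreducible (any nontrivial factorization would include a linear factor). Hence x^3 - 967 is the minimal polynomial of α, and in particular [Q(α):Q] = 3.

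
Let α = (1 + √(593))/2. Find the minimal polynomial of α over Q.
m_α(x) = x^2 - x - 148

From 2α - 1 = √(593), squaring gives (2α - 1)^2 = 593, i.e. 4α^2 - 4α + 1 = 593, so α^2 - α + (1 - 593)/4 = 0. Since 593 ≡ 1 (mod 4), (1 - 593)/4 = -148 ∈ Z. The polynomial x^2 - x - 148 has discriminant 1 - 4·(-148) = 593, which is not a perfect square in Q (d = 593 is squarefree and ≠ 1), so x^2 - x - 148 is irreducible over Q. It is the minimal polynomial of α.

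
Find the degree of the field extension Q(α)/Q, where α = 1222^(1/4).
[Q(α):Q] = 4

α is a root of x^4 - 1222. By Eisenstein's criterion at the prime p = 2 (which divides the constant term 1222 but p^2 = 4 does not, since 1222 is squarefree), x^4 - 1222 is irreducible over Q. Hence [Q(α):Q] = 4.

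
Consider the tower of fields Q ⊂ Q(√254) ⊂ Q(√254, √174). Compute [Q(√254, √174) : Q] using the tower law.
[Q(√254, √174) : Q] = 4

[Q(√254):Q] = 2 (min poly x^2 - 254, irreducible since 254 is squarefree > 1). For the top step, suppose √174 ∈ Q(√254), say √174 = c + d√254 with c, d ∈ Q. Squaring: 174 = c^2 + 254d^2 + 2cd√254. Since √254 ∉ Q this forces 2cd = 0. If d = 0 then √174 = c ∈ Q, contradicting 174 squarefree > 1. If c = 0 then 174 = 254d^2, so 254·174 = (254d)^2 is a perfect square in Q — but 254·174 = 44196 is not a perfect square (since 254 and 174 are distinct squarefree integers). Contradiction. Hence √174 ∉ Q(√254), so x^2 - 174 stays irreducible over Q(√254) and [Q(√254, √174) : Q(√254)] = 2. By the tower law, [Q(√254, √174) : Q] = 2 · 2 = 4.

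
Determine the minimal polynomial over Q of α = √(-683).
m_α(x) = x^2 + 683

α satisfies α^2 + 683 = 0, so x^2 + 683 annihilates α. Since d = -683 is squarefree and ≠ 1, it is not a perfect square in Q, so x^2 + 683 has no rational root and is therefore irreducible over Q (a degree-2 polynomial over a field is irreducible iff it has no root). Hence m_α(x) = x^2 + 683.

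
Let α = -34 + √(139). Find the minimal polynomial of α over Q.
m_α(x) = x^2 + 68x + 1017

From α + 34 = √(139), squaring gives (α + 34)^2 = 139, i.e. α^2 + 68α + 1156 = 139, so α^2 + 68α + 1017 = 0. The discriminant of x^2 + 68x + 1017 is (68)^2 - 4·(1017) = 4624 - 4068 = 556, and 4·(139) is not a perfect square in Q since 139 is squarefree and ≠ 1. Hence x^2 + 68x + 1017 is irreducible over Q and is the minimal polynomial of α.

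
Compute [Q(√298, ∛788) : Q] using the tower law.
[Q(√298, ∛788) : Q] = 6

Let L = Q(√298, ∛788). Since Q(√298) ⊂ L and [Q(√298):Q] = 2, the tower law gives 2 | [L:Q]. Likewise Q(∛788) ⊂ L with [Q(∛788):Q] = 3 (because 788 is not a perfect cube), so 3 | [L:Q]. As gcd(2,3) = 1, [L:Q] is divisible by 6. Conversely L is generated over Q by √298 and ∛788, so [L:Q] ≤ 2·3 = 6. Therefore [Q(√298, ∛788) : Q] = 6.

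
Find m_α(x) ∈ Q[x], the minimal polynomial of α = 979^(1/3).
m_α(x) = x^3 - 979

α satisfies α^3 = 979, so x^3 - 979 annihilates α. By the rational root test, a rational root p/q (in lowest terms) of x^3 - 979 would satisfy p^3 = 979 q^3, forcing q = 1 and p^3 = 979; but 979 is not a perfect cube, contradiction. A monic cubic over Q with no rational root is irreducible (any nontrivial factorization would include a linear factor). Hence x^3 - 979 is the minimal polynomial of α, and in particular [Q(α):Q] = 3.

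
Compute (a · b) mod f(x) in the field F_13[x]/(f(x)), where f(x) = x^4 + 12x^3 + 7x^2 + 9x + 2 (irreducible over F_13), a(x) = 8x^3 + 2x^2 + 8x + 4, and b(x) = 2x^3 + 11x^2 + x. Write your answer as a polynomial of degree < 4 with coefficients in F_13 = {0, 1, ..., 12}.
a · b ≡ 7x^3 + 2x^2 + 8x + 7 (mod f(x))

Multiply in F_13[x]: a(x)·b(x) = (8x^3 + 2x^2 + 8x + 4)·(2x^3 + 11x^2 + x) = 3x^6 + x^5 + 7x^4 + 7x^3 + 4x. This has degree ≥ 4, so divide by f(x) over F_13: 3x^6 + x^5 + 7x^4 + 7x^3 + 4x = (3x^2 + 4x + 3)·(x^4 + 12x^3 + 7x^2 + 9x + 2) + (7x^3 + 2x^2 + 8x + 7). Hence a·b ≡ 7x^3 + 2x^2 + 8x + 7 (mod f). (F_13[x]/(f) is a field with 13^4 = 28561 elements since f is irreducible of degree 4.)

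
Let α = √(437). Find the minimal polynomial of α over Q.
m_α(x) = x^2 - 437

α satisfies α^2 - 437 = 0, so x^2 - 437 annihilates α. Since d = 437 is squarefree and ≠ 1, it is not a perfect square in Q, so x^2 - 437 has no rational root and is therefore irreducible over Q (a degree-2 polynomial over a field is irreducible iff it has no root). Hence m_α(x) = x^2 - 437.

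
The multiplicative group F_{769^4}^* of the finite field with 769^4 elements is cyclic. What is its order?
|F_{769^4}^*| = 349707832320

F_{769^4} has 769^4 = 349707832321 elements; its multiplicative group consists of all nonzero elements, so |F_{769^4}^*| = 349707832321 - 1 = 349707832320. (It is cyclic since any finite subgroup of the multiplicative group of a field is cyclic.)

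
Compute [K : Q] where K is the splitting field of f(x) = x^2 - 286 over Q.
[K : Q] = 2

f(x) = x^2 - 286 factors as (x - √286)(x + √286). The splitting field is K = Q(√286). Since 286 is squarefree and > 1, it is not a perfect square, so x^2 - 286 is irreducible over Q and [Q(√286) : Q] = 2. Hence [K : Q] = 2.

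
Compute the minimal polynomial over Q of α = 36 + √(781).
m_α(x) = x^2 - 72x + 515

From α - 36 = √(781), squaring gives (α - 36)^2 = 781, i.e. α^2 - 72α + 1296 = 781, so α^2 - 72α + 515 = 0. The discriminant of x^2 - 72x + 515 is (-72)^2 - 4·(515) = 5184 - 2060 = 3124, and 4·(781) is not a perfect square in Q since 781 is squarefree and ≠ 1. Hence x^2 - 72x + 515 is irreducible over Q and is the minimal polynomial of α.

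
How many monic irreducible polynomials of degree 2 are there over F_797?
There are 317206 monic irreducible polynomials of degree 2 over F_797

Each element of F_{797^2} that lies in no proper subfield is a root of exactly one monic irreducible of degree 2 over F_797, and each such polynomial has 2 distinct roots in F_{797^2}. By Möbius inversion the count is N_797(2) = (1/2) Σ_{d|2} μ(2/d) · 797^d = (1/2)(μ(2)·797^1 + μ(1)·797^2) = 634412/2 = 317206.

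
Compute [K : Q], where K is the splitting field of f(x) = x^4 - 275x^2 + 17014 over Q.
[K : Q] = 4

Solving the quadratic in x^2: x^2 = (275 ± √(275^2 - 4·17014))/2 = (275 ± √7569)/2 = (275 ± 87)/2, giving x^2 = 181 or x^2 = 94. So f(x) = (x^2 - 181)(x^2 - 94) and the roots of f are ±√181, ±√94. Hence the splitting field is K = Q(√181, √94). Since 181 and 94 are distinct squarefree integers > 1, their product 17014 is not a perfect square, so √94 ∉ Q(√181). By the tower law [K:Q] = [Q(√181,√94):Q(√181)] · [Q(√181):Q] = 2 · 2 = 4.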